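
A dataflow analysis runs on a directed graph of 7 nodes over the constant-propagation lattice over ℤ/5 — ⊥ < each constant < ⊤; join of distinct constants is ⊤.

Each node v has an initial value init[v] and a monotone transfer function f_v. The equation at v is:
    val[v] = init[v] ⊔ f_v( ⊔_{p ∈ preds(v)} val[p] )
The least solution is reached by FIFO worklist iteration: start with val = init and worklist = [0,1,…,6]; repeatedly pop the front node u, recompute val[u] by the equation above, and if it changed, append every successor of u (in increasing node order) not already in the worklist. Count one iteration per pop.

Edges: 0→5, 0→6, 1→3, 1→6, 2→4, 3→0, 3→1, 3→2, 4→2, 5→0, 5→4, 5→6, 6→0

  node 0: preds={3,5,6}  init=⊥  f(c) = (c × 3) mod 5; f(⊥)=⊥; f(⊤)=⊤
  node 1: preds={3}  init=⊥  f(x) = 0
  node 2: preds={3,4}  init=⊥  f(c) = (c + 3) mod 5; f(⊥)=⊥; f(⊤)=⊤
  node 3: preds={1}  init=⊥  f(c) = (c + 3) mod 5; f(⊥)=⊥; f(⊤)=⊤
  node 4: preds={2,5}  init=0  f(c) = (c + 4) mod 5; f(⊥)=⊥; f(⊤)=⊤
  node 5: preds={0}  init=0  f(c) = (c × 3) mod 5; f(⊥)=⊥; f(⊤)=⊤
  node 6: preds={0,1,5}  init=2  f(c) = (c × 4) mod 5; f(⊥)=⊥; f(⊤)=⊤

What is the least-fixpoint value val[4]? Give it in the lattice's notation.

Trace (11 dequeues):
  [1] u=0 | in ⊤ | out ⊤ | prev ⊥ | push {}
  [2] u=1 | in ⊥ | out 0 | prev ⊥ | push {}
  [3] u=2 | in 0 | out 3 | prev ⊥ | push {}
  [4] u=3 | in 0 | out 3 | prev ⊥ | push {0,1,2}
  [5] u=4 | in ⊤ | out ⊤ | prev 0 | push {}
  [6] u=5 | in ⊤ | out ⊤ | prev 0 | push {4}
  [7] u=6 | in ⊤ | out ⊤ | prev 2 | push {}
  [8] u=0 | in ⊤ | out ⊤ | ==
  [9] u=1 | in 3 | out 0 | ==
  [10] u=2 | in ⊤ | out ⊤ | prev 3 | push {}
  [11] u=4 | in ⊤ | out ⊤ | ==

Converged values:
  [0] ⊤
  [1] 0
  [2] ⊤
  [3] 3
  [4] ⊤
  [5] ⊤
  [6] ⊤

⊤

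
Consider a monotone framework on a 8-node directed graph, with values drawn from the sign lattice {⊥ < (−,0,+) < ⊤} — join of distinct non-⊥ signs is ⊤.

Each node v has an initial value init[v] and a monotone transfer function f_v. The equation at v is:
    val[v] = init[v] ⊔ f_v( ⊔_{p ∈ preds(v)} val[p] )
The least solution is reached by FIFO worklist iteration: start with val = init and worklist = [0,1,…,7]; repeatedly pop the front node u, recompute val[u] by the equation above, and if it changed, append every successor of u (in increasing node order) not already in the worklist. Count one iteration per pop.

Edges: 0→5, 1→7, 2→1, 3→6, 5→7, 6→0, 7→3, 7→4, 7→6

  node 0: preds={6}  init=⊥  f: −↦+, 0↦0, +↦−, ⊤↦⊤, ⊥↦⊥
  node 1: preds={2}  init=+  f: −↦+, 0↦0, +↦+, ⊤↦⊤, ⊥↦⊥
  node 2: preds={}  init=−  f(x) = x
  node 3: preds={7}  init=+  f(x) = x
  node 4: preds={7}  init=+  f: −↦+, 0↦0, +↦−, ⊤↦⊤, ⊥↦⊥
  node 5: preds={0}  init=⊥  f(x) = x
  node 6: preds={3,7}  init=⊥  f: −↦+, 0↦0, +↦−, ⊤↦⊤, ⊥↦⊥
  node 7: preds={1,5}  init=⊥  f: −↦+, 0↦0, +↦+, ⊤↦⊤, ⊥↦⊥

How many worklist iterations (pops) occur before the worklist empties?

Trace (14 dequeues):
  [1] u=0 | in ⊥ | out ⊥ | ==
  [2] u=1 | in − | out + | ==
  [3] u=2 | in ⊥ | out − | ==
  [4] u=3 | in ⊥ | out + | ==
  [5] u=4 | in ⊥ | out + | ==
  [6] u=5 | in ⊥ | out ⊥ | ==
  [7] u=6 | in + | out − | prev ⊥ | push {0}
  [8] u=7 | in + | out + | prev ⊥ | push {3,4,6}
  [9] u=0 | in − | out + | prev ⊥ | push {5}
  [10] u=3 | in + | out + | ==
  [11] u=4 | in + | out ⊤ | prev + | push {}
  [12] u=6 | in + | out − | ==
  [13] u=5 | in + | out + | prev ⊥ | push {7}
  [14] u=7 | in + | out + | ==

Converged values:
  [0] +
  [1] +
  [2] −
  [3] +
  [4] ⊤
  [5] +
  [6] −
  [7] +

14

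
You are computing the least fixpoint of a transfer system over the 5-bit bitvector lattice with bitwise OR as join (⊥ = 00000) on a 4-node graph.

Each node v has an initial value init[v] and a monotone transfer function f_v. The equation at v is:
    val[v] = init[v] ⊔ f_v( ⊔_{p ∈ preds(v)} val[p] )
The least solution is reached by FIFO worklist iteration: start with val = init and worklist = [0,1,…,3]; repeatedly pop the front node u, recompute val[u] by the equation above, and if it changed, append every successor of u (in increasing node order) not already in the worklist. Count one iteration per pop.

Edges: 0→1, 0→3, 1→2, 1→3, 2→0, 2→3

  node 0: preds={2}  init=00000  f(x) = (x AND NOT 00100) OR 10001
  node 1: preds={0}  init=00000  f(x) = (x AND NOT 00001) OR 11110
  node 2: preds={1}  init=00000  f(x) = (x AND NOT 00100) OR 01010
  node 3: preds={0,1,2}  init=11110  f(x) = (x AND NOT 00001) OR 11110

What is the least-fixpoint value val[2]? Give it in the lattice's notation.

Iteration log — 7 steps:
  step 1. node 0  ⊔preds=00000  new=10001  old=00000  +wl: 
  step 2. node 1  ⊔preds=10001  new=11110  old=00000  +wl: 
  step 3. node 2  ⊔preds=11110  new=11010  old=00000  +wl: 0
  step 4. node 3  ⊔preds=11111  new=11110  stable
  step 5. node 0  ⊔preds=11010  new=11011  old=10001  +wl: 1,3
  step 6. node 1  ⊔preds=11011  new=11110  stable
  step 7. node 3  ⊔preds=11111  new=11110  stable

Least fixpoint reached:
  node 0: 11011
  node 1: 11110
  node 2: 11010
  node 3: 11110

11010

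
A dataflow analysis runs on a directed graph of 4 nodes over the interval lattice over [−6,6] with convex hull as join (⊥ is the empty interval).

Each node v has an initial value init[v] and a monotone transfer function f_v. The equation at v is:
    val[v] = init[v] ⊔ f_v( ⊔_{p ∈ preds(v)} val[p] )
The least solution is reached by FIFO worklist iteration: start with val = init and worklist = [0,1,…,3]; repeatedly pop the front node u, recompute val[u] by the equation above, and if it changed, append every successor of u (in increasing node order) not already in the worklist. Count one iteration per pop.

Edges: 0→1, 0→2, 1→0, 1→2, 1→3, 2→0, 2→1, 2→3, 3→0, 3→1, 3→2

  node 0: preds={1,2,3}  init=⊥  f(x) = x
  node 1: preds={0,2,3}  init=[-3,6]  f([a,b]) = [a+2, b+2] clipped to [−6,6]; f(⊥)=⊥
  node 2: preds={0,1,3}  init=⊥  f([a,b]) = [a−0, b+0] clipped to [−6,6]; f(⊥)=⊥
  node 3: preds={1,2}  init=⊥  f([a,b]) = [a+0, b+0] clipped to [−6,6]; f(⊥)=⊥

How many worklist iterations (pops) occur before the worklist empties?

7

Trace (7 dequeues):
  [1] u=0 | in [-3,6] | out [-3,6] | prev ⊥ | push {}
  [2] u=1 | in [-3,6] | out [-3,6] | ==
  [3] u=2 | in [-3,6] | out [-3,6] | prev ⊥ | push {0,1}
  [4] u=3 | in [-3,6] | out [-3,6] | prev ⊥ | push {2}
  [5] u=0 | in [-3,6] | out [-3,6] | ==
  [6] u=1 | in [-3,6] | out [-3,6] | ==
  [7] u=2 | in [-3,6] | out [-3,6] | ==

Converged values:
  [0] [-3,6]
  [1] [-3,6]
  [2] [-3,6]
  [3] [-3,6]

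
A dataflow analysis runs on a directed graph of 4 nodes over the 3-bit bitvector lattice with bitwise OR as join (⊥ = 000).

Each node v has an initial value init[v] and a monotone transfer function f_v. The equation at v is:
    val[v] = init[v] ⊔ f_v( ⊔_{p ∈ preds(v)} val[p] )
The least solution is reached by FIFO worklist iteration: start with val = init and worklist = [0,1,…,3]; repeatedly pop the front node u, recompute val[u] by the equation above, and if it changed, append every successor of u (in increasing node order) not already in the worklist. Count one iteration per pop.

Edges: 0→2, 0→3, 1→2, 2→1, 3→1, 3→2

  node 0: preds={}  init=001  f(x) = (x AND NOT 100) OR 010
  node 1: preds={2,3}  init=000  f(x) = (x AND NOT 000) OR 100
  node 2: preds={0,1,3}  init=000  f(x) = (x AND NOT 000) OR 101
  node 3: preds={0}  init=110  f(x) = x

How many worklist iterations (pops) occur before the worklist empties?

Worklist (6 pops):
  #1 pop 0: in=000 → 011 (was 001); enqueue []
  #2 pop 1: in=110 → 110 (was 000); enqueue []
  #3 pop 2: in=111 → 111 (was 000); enqueue [1]
  #4 pop 3: in=011 → 111 (was 110); enqueue [2]
  #5 pop 1: in=111 → 111 (was 110); enqueue []
  #6 pop 2: in=111 → 111 (no change)

Fixpoint:
  val[0] = 011
  val[1] = 111
  val[2] = 111
  val[3] = 111

6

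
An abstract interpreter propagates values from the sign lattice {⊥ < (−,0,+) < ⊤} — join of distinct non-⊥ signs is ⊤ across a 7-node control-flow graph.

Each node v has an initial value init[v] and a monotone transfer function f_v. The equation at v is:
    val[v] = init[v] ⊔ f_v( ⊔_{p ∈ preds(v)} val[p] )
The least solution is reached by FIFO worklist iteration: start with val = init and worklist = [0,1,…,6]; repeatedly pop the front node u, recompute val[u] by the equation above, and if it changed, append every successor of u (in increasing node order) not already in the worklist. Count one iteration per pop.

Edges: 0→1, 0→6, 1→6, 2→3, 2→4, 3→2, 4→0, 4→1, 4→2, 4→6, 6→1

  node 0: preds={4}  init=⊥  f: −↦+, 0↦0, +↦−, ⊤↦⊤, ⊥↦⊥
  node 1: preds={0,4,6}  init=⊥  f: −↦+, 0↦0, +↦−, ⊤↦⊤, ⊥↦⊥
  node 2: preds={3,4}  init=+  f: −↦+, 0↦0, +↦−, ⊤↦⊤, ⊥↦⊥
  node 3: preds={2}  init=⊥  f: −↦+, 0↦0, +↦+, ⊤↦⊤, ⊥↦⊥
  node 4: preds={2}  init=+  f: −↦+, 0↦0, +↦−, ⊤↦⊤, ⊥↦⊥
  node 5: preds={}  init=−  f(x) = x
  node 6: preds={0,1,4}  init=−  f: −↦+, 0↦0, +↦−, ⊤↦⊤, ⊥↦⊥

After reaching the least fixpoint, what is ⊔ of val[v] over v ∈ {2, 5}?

⊤

Trace (11 dequeues):
  [1] u=0 | in + | out − | prev ⊥ | push {}
  [2] u=1 | in ⊤ | out ⊤ | prev ⊥ | push {}
  [3] u=2 | in + | out ⊤ | prev + | push {}
  [4] u=3 | in ⊤ | out ⊤ | prev ⊥ | push {2}
  [5] u=4 | in ⊤ | out ⊤ | prev + | push {0,1}
  [6] u=5 | in ⊥ | out − | ==
  [7] u=6 | in ⊤ | out ⊤ | prev − | push {}
  [8] u=2 | in ⊤ | out ⊤ | ==
  [9] u=0 | in ⊤ | out ⊤ | prev − | push {6}
  [10] u=1 | in ⊤ | out ⊤ | ==
  [11] u=6 | in ⊤ | out ⊤ | ==

Converged values:
  [0] ⊤
  [1] ⊤
  [2] ⊤
  [3] ⊤
  [4] ⊤
  [5] −
  [6] ⊤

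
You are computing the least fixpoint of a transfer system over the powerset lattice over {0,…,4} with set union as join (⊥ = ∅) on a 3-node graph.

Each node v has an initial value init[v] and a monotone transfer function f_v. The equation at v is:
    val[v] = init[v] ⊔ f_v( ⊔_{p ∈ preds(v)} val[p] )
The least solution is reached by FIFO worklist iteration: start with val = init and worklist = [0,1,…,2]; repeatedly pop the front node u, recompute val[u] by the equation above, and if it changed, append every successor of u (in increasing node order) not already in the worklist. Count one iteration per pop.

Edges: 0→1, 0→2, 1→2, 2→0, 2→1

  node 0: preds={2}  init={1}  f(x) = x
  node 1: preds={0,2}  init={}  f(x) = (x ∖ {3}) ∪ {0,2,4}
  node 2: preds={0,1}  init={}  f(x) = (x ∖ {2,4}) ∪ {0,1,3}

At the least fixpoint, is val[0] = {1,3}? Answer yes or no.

no

Trace (6 dequeues):
  [1] u=0 | in {} | out {1} | ==
  [2] u=1 | in {1} | out {0,1,2,4} | prev {} | push {}
  [3] u=2 | in {0,1,2,4} | out {0,1,3} | prev {} | push {0,1}
  [4] u=0 | in {0,1,3} | out {0,1,3} | prev {1} | push {2}
  [5] u=1 | in {0,1,3} | out {0,1,2,4} | ==
  [6] u=2 | in {0,1,2,3,4} | out {0,1,3} | ==

Converged values:
  [0] {0,1,3}
  [1] {0,1,2,4}
  [2] {0,1,3}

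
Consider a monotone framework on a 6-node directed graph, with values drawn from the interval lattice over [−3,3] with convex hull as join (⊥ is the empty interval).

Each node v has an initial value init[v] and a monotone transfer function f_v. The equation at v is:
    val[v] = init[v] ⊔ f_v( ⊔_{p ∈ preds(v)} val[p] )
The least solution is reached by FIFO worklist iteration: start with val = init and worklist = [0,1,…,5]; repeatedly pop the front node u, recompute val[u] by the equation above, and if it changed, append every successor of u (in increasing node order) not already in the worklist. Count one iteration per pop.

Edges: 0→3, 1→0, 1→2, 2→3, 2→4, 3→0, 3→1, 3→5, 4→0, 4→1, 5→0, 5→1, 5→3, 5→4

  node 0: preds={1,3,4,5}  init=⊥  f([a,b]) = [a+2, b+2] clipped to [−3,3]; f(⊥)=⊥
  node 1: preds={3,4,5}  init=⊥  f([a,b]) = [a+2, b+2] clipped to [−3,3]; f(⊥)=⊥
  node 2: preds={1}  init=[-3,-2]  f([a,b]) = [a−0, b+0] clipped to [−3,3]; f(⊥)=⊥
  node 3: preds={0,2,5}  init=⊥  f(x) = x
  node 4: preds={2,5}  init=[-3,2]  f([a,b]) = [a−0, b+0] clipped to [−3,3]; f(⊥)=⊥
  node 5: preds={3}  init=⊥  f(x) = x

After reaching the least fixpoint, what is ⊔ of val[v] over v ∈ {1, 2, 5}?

Worklist (10 pops):
  #1 pop 0: in=[-3,2] → [-1,3] (was ⊥); enqueue []
  #2 pop 1: in=[-3,2] → [-1,3] (was ⊥); enqueue [0]
  #3 pop 2: in=[-1,3] → [-3,3] (was [-3,-2]); enqueue []
  #4 pop 3: in=[-3,3] → [-3,3] (was ⊥); enqueue [1]
  #5 pop 4: in=[-3,3] → [-3,3] (was [-3,2]); enqueue []
  #6 pop 5: in=[-3,3] → [-3,3] (was ⊥); enqueue [3,4]
  #7 pop 0: in=[-3,3] → [-1,3] (no change)
  #8 pop 1: in=[-3,3] → [-1,3] (no change)
  #9 pop 3: in=[-3,3] → [-3,3] (no change)
  #10 pop 4: in=[-3,3] → [-3,3] (no change)

Fixpoint:
  val[0] = [-1,3]
  val[1] = [-1,3]
  val[2] = [-3,3]
  val[3] = [-3,3]
  val[4] = [-3,3]
  val[5] = [-3,3]

[-3,3]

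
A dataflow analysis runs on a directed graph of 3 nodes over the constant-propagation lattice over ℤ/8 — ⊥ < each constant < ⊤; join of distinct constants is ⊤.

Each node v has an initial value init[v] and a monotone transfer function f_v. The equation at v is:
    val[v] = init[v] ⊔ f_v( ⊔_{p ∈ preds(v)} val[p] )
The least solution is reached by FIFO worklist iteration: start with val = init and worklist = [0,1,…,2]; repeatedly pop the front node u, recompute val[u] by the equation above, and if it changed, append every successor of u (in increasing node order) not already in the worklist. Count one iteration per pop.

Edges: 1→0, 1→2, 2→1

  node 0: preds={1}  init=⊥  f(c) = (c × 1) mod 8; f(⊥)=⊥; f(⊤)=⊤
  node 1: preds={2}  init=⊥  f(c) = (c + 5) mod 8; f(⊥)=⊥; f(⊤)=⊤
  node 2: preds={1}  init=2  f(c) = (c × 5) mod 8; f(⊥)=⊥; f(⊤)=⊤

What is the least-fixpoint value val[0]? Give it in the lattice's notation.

Iteration log — 7 steps:
  step 1. node 0  ⊔preds=⊥  new=⊥  stable
  step 2. node 1  ⊔preds=2  new=7  old=⊥  +wl: 0
  step 3. node 2  ⊔preds=7  new=⊤  old=2  +wl: 1
  step 4. node 0  ⊔preds=7  new=7  old=⊥  +wl: 
  step 5. node 1  ⊔preds=⊤  new=⊤  old=7  +wl: 0,2
  step 6. node 0  ⊔preds=⊤  new=⊤  old=7  +wl: 
  step 7. node 2  ⊔preds=⊤  new=⊤  stable

Least fixpoint reached:
  node 0: ⊤
  node 1: ⊤
  node 2: ⊤

⊤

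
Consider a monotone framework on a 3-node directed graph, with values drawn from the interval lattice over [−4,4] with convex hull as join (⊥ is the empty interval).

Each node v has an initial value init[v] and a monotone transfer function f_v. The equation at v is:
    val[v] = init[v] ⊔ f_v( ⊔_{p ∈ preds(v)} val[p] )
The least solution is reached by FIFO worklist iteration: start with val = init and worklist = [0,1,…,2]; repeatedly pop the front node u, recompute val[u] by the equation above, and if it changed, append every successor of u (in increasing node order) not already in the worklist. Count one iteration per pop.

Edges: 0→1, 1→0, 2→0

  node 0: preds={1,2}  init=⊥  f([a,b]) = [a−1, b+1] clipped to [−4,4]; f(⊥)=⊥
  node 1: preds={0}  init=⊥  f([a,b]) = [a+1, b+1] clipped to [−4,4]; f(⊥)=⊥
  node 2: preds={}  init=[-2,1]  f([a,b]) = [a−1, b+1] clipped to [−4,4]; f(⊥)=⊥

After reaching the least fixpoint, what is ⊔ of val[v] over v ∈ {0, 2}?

[-3,4]

Worklist (6 pops):
  #1 pop 0: in=[-2,1] → [-3,2] (was ⊥); enqueue []
  #2 pop 1: in=[-3,2] → [-2,3] (was ⊥); enqueue [0]
  #3 pop 2: in=⊥ → [-2,1] (no change)
  #4 pop 0: in=[-2,3] → [-3,4] (was [-3,2]); enqueue [1]
  #5 pop 1: in=[-3,4] → [-2,4] (was [-2,3]); enqueue [0]
  #6 pop 0: in=[-2,4] → [-3,4] (no change)

Fixpoint:
  val[0] = [-3,4]
  val[1] = [-2,4]
  val[2] = [-2,1]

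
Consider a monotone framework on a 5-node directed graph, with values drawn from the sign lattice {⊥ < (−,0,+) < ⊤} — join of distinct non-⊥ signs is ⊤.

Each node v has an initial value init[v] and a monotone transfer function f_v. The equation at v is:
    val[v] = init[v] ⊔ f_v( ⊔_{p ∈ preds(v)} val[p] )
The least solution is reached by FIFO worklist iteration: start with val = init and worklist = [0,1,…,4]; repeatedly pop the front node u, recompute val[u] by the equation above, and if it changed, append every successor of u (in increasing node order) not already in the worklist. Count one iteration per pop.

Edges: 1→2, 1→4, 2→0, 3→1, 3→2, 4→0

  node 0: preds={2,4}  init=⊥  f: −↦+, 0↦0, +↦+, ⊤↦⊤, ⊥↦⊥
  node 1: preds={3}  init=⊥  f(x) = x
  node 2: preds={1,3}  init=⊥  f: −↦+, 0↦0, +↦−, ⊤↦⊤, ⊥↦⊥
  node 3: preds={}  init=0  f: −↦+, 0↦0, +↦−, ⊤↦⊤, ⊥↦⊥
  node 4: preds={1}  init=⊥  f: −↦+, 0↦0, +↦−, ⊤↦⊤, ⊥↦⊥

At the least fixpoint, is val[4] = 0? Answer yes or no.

yes

Iteration log — 6 steps:
  step 1. node 0  ⊔preds=⊥  new=⊥  stable
  step 2. node 1  ⊔preds=0  new=0  old=⊥  +wl: 
  step 3. node 2  ⊔preds=0  new=0  old=⊥  +wl: 0
  step 4. node 3  ⊔preds=⊥  new=0  stable
  step 5. node 4  ⊔preds=0  new=0  old=⊥  +wl: 
  step 6. node 0  ⊔preds=0  new=0  old=⊥  +wl: 

Least fixpoint reached:
  node 0: 0
  node 1: 0
  node 2: 0
  node 3: 0
  node 4: 0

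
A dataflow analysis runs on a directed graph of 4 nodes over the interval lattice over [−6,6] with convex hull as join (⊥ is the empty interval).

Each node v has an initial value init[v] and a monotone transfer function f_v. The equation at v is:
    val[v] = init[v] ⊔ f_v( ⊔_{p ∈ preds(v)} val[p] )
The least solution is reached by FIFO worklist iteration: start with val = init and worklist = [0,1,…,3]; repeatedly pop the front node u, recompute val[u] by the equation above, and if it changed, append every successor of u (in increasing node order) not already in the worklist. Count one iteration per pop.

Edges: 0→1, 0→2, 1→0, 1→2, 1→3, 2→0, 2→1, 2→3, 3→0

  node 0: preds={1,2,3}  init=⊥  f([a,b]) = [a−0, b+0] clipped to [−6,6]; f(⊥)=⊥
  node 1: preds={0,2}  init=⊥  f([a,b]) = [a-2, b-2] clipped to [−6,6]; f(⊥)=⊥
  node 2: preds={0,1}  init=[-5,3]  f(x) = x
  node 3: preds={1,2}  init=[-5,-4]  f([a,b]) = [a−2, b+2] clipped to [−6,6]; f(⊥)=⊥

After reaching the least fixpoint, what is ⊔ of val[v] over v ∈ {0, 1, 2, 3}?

[-6,6]

Worklist (16 pops):
  #1 pop 0: in=[-5,3] → [-5,3] (was ⊥); enqueue []
  #2 pop 1: in=[-5,3] → [-6,1] (was ⊥); enqueue [0]
  #3 pop 2: in=[-6,3] → [-6,3] (was [-5,3]); enqueue [1]
  #4 pop 3: in=[-6,3] → [-6,5] (was [-5,-4]); enqueue []
  #5 pop 0: in=[-6,5] → [-6,5] (was [-5,3]); enqueue [2]
  #6 pop 1: in=[-6,5] → [-6,3] (was [-6,1]); enqueue [0,3]
  #7 pop 2: in=[-6,5] → [-6,5] (was [-6,3]); enqueue [1]
  #8 pop 0: in=[-6,5] → [-6,5] (no change)
  #9 pop 3: in=[-6,5] → [-6,6] (was [-6,5]); enqueue [0]
  #10 pop 1: in=[-6,5] → [-6,3] (no change)
  #11 pop 0: in=[-6,6] → [-6,6] (was [-6,5]); enqueue [1,2]
  #12 pop 1: in=[-6,6] → [-6,4] (was [-6,3]); enqueue [0,3]
  #13 pop 2: in=[-6,6] → [-6,6] (was [-6,5]); enqueue [1]
  #14 pop 0: in=[-6,6] → [-6,6] (no change)
  #15 pop 3: in=[-6,6] → [-6,6] (no change)
  #16 pop 1: in=[-6,6] → [-6,4] (no change)

Fixpoint:
  val[0] = [-6,6]
  val[1] = [-6,4]
  val[2] = [-6,6]
  val[3] = [-6,6]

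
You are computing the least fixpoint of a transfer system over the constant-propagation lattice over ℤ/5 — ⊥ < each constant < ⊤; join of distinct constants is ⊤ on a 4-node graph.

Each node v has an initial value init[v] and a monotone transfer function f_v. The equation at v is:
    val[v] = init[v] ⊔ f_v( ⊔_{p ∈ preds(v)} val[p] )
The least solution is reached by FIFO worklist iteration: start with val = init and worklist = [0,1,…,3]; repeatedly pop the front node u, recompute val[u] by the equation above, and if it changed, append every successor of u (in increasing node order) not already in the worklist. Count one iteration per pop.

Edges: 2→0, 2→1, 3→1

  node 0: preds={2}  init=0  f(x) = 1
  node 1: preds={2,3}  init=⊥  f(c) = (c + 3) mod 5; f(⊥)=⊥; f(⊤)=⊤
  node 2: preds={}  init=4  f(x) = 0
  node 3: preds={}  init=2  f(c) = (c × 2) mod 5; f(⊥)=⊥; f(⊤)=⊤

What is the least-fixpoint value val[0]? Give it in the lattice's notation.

⊤

Trace (6 dequeues):
  [1] u=0 | in 4 | out ⊤ | prev 0 | push {}
  [2] u=1 | in ⊤ | out ⊤ | prev ⊥ | push {}
  [3] u=2 | in ⊥ | out ⊤ | prev 4 | push {0,1}
  [4] u=3 | in ⊥ | out 2 | ==
  [5] u=0 | in ⊤ | out ⊤ | ==
  [6] u=1 | in ⊤ | out ⊤ | ==

Converged values:
  [0] ⊤
  [1] ⊤
  [2] ⊤
  [3] 2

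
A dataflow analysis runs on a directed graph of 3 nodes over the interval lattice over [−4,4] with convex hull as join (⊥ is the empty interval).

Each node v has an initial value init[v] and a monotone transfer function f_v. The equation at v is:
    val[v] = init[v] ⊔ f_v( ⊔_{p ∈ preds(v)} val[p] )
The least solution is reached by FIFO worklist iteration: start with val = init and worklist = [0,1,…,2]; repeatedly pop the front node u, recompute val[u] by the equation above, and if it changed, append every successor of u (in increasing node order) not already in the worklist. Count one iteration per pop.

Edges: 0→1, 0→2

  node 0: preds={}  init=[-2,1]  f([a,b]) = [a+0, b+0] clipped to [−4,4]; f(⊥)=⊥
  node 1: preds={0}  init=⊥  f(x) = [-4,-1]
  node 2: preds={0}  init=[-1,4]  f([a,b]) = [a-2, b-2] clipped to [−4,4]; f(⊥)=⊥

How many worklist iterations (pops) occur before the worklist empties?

3

Iteration log — 3 steps:
  step 1. node 0  ⊔preds=⊥  new=[-2,1]  stable
  step 2. node 1  ⊔preds=[-2,1]  new=[-4,-1]  old=⊥  +wl: 
  step 3. node 2  ⊔preds=[-2,1]  new=[-4,4]  old=[-1,4]  +wl: 

Least fixpoint reached:
  node 0: [-2,1]
  node 1: [-4,-1]
  node 2: [-4,4]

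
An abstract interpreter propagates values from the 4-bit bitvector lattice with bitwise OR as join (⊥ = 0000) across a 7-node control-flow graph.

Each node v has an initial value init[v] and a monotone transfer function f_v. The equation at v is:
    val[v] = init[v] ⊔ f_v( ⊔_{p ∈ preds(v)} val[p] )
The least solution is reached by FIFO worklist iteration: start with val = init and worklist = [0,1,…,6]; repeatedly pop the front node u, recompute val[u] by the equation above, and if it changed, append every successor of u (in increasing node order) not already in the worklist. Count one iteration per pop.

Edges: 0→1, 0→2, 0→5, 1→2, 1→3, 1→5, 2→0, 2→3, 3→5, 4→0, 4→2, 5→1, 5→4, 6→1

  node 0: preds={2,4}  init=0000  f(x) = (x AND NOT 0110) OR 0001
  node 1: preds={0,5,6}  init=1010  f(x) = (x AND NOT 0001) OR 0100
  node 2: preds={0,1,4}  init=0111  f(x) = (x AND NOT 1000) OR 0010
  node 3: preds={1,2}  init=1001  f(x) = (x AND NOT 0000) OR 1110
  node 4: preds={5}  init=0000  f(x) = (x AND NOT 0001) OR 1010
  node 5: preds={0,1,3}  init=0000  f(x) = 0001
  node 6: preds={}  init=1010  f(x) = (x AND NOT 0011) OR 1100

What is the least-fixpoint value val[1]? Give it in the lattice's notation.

1110

Trace (12 dequeues):
  [1] u=0 | in 0111 | out 0001 | prev 0000 | push {}
  [2] u=1 | in 1011 | out 1110 | prev 1010 | push {}
  [3] u=2 | in 1111 | out 0111 | ==
  [4] u=3 | in 1111 | out 1111 | prev 1001 | push {}
  [5] u=4 | in 0000 | out 1010 | prev 0000 | push {0,2}
  [6] u=5 | in 1111 | out 0001 | prev 0000 | push {1,4}
  [7] u=6 | in 0000 | out 1110 | prev 1010 | push {}
  [8] u=0 | in 1111 | out 1001 | prev 0001 | push {5}
  [9] u=2 | in 1111 | out 0111 | ==
  [10] u=1 | in 1111 | out 1110 | ==
  [11] u=4 | in 0001 | out 1010 | ==
  [12] u=5 | in 1111 | out 0001 | ==

Converged values:
  [0] 1001
  [1] 1110
  [2] 0111
  [3] 1111
  [4] 1010
  [5] 0001
  [6] 1110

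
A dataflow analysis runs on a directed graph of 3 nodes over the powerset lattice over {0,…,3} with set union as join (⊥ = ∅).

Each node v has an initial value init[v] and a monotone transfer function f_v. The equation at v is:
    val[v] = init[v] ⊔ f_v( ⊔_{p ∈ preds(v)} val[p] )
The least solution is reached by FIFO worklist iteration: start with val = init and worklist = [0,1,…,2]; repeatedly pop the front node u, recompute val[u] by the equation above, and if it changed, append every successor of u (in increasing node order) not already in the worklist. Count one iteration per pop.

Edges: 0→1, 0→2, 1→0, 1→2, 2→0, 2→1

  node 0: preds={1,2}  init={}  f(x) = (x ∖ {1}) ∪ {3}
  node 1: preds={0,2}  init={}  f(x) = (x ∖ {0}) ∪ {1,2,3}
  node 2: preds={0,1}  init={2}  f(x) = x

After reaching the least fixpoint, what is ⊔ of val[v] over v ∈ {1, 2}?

{1,2,3}

Worklist (5 pops):
  #1 pop 0: in={2} → {2,3} (was {}); enqueue []
  #2 pop 1: in={2,3} → {1,2,3} (was {}); enqueue [0]
  #3 pop 2: in={1,2,3} → {1,2,3} (was {2}); enqueue [1]
  #4 pop 0: in={1,2,3} → {2,3} (no change)
  #5 pop 1: in={1,2,3} → {1,2,3} (no change)

Fixpoint:
  val[0] = {2,3}
  val[1] = {1,2,3}
  val[2] = {1,2,3}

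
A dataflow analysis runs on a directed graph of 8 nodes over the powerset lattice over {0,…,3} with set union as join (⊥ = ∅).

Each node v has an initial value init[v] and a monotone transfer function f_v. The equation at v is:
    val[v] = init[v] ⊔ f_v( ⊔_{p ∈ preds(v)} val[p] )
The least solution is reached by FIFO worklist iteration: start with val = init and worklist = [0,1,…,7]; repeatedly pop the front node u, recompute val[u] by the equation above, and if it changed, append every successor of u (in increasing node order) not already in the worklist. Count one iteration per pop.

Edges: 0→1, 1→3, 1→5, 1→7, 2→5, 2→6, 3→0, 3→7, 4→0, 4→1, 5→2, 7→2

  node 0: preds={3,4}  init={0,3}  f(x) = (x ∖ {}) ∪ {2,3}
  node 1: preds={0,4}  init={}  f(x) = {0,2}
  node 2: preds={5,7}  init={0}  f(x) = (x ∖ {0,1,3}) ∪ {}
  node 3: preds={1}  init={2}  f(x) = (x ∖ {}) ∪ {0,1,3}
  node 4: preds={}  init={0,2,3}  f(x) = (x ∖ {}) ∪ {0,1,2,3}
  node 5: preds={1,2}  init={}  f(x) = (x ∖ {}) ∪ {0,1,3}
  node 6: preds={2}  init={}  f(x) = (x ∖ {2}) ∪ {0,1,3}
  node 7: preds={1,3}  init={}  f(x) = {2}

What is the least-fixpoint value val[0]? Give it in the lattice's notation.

{0,1,2,3}

Iteration log — 13 steps:
  step 1. node 0  ⊔preds={0,2,3}  new={0,2,3}  old={0,3}  +wl: 
  step 2. node 1  ⊔preds={0,2,3}  new={0,2}  old={}  +wl: 
  step 3. node 2  ⊔preds={}  new={0}  stable
  step 4. node 3  ⊔preds={0,2}  new={0,1,2,3}  old={2}  +wl: 0
  step 5. node 4  ⊔preds={}  new={0,1,2,3}  old={0,2,3}  +wl: 1
  step 6. node 5  ⊔preds={0,2}  new={0,1,2,3}  old={}  +wl: 2
  step 7. node 6  ⊔preds={0}  new={0,1,3}  old={}  +wl: 
  step 8. node 7  ⊔preds={0,1,2,3}  new={2}  old={}  +wl: 
  step 9. node 0  ⊔preds={0,1,2,3}  new={0,1,2,3}  old={0,2,3}  +wl: 
  step 10. node 1  ⊔preds={0,1,2,3}  new={0,2}  stable
  step 11. node 2  ⊔preds={0,1,2,3}  new={0,2}  old={0}  +wl: 5,6
  step 12. node 5  ⊔preds={0,2}  new={0,1,2,3}  stable
  step 13. node 6  ⊔preds={0,2}  new={0,1,3}  stable

Least fixpoint reached:
  node 0: {0,1,2,3}
  node 1: {0,2}
  node 2: {0,2}
  node 3: {0,1,2,3}
  node 4: {0,1,2,3}
  node 5: {0,1,2,3}
  node 6: {0,1,3}
  node 7: {2}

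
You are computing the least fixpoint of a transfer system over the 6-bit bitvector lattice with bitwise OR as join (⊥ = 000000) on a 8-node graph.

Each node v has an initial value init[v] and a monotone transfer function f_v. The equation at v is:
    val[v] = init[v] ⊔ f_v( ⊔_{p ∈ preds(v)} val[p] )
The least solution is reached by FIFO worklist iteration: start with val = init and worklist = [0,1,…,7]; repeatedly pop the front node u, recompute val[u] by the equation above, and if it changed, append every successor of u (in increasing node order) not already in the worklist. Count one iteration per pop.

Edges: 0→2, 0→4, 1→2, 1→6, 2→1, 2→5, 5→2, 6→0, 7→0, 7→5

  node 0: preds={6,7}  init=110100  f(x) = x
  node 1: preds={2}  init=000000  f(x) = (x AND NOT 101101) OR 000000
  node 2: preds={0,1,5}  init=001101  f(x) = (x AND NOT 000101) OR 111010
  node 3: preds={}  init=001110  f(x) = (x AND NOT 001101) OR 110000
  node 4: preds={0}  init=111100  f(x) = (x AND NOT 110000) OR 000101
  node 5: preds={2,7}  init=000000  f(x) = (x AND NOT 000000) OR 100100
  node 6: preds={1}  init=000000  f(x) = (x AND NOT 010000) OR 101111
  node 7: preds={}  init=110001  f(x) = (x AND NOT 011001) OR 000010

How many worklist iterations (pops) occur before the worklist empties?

Iteration log — 15 steps:
  step 1. node 0  ⊔preds=110001  new=110101  old=110100  +wl: 
  step 2. node 1  ⊔preds=001101  new=000000  stable
  step 3. node 2  ⊔preds=110101  new=111111  old=001101  +wl: 1
  step 4. node 3  ⊔preds=000000  new=111110  old=001110  +wl: 
  step 5. node 4  ⊔preds=110101  new=111101  old=111100  +wl: 
  step 6. node 5  ⊔preds=111111  new=111111  old=000000  +wl: 2
  step 7. node 6  ⊔preds=000000  new=101111  old=000000  +wl: 0
  step 8. node 7  ⊔preds=000000  new=110011  old=110001  +wl: 5
  step 9. node 1  ⊔preds=111111  new=010010  old=000000  +wl: 6
  step 10. node 2  ⊔preds=111111  new=111111  stable
  step 11. node 0  ⊔preds=111111  new=111111  old=110101  +wl: 2,4
  step 12. node 5  ⊔preds=111111  new=111111  stable
  step 13. node 6  ⊔preds=010010  new=101111  stable
  step 14. node 2  ⊔preds=111111  new=111111  stable
  step 15. node 4  ⊔preds=111111  new=111111  old=111101  +wl: 

Least fixpoint reached:
  node 0: 111111
  node 1: 010010
  node 2: 111111
  node 3: 111110
  node 4: 111111
  node 5: 111111
  node 6: 101111
  node 7: 110011

15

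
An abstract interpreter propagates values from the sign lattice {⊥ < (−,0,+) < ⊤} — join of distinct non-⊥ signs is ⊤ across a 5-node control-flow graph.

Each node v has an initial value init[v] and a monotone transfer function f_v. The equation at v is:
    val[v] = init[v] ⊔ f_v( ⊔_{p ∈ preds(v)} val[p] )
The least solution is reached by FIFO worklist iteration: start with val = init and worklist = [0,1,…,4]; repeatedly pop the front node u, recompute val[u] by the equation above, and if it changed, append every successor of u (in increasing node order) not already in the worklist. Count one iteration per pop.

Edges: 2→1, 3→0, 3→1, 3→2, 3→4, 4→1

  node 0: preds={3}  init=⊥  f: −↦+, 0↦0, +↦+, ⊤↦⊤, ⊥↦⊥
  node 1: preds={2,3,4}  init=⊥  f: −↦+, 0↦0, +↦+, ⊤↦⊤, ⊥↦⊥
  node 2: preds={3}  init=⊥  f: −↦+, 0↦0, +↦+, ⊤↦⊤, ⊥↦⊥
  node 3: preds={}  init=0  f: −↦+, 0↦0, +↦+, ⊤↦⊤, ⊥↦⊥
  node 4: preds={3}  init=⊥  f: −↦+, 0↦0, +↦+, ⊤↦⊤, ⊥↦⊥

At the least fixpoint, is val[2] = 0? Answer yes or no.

Trace (6 dequeues):
  [1] u=0 | in 0 | out 0 | prev ⊥ | push {}
  [2] u=1 | in 0 | out 0 | prev ⊥ | push {}
  [3] u=2 | in 0 | out 0 | prev ⊥ | push {1}
  [4] u=3 | in ⊥ | out 0 | ==
  [5] u=4 | in 0 | out 0 | prev ⊥ | push {}
  [6] u=1 | in 0 | out 0 | ==

Converged values:
  [0] 0
  [1] 0
  [2] 0
  [3] 0
  [4] 0

yes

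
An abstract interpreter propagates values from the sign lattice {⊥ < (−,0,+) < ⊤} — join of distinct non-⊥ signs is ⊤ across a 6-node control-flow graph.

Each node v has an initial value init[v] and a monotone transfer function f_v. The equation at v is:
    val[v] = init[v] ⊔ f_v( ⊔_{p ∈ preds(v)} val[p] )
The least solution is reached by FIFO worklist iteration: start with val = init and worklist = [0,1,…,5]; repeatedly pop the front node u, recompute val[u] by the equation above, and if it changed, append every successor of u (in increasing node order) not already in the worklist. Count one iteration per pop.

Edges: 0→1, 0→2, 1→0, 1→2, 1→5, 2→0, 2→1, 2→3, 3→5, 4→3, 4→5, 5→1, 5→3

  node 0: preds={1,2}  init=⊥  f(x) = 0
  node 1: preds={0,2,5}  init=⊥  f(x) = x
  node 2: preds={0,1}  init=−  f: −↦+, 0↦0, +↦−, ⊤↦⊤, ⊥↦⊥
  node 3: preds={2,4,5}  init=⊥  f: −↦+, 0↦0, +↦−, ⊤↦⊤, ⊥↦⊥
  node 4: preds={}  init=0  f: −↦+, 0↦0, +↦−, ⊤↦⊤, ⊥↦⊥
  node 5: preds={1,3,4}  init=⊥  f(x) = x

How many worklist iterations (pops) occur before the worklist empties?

9

Worklist (9 pops):
  #1 pop 0: in=− → 0 (was ⊥); enqueue []
  #2 pop 1: in=⊤ → ⊤ (was ⊥); enqueue [0]
  #3 pop 2: in=⊤ → ⊤ (was −); enqueue [1]
  #4 pop 3: in=⊤ → ⊤ (was ⊥); enqueue []
  #5 pop 4: in=⊥ → 0 (no change)
  #6 pop 5: in=⊤ → ⊤ (was ⊥); enqueue [3]
  #7 pop 0: in=⊤ → 0 (no change)
  #8 pop 1: in=⊤ → ⊤ (no change)
  #9 pop 3: in=⊤ → ⊤ (no change)

Fixpoint:
  val[0] = 0
  val[1] = ⊤
  val[2] = ⊤
  val[3] = ⊤
  val[4] = 0
  val[5] = ⊤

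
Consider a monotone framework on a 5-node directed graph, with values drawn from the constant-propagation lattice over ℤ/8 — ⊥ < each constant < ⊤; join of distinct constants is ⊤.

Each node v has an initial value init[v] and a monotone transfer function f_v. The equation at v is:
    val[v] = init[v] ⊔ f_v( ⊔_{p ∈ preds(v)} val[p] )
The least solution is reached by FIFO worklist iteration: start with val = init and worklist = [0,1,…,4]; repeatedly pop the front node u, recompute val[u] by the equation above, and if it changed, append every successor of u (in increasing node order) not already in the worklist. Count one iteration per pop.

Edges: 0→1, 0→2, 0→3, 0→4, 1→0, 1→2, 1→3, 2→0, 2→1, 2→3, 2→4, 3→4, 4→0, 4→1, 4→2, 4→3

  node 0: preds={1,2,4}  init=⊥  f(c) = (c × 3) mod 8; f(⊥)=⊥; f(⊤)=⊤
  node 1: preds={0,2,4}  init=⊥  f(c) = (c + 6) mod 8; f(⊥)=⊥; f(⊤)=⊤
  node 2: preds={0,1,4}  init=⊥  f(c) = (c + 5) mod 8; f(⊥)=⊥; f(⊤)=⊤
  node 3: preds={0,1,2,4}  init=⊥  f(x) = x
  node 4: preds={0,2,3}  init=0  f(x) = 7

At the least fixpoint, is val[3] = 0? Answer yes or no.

Trace (11 dequeues):
  [1] u=0 | in 0 | out 0 | prev ⊥ | push {}
  [2] u=1 | in 0 | out 6 | prev ⊥ | push {0}
  [3] u=2 | in ⊤ | out ⊤ | prev ⊥ | push {1}
  [4] u=3 | in ⊤ | out ⊤ | prev ⊥ | push {}
  [5] u=4 | in ⊤ | out ⊤ | prev 0 | push {2,3}
  [6] u=0 | in ⊤ | out ⊤ | prev 0 | push {4}
  [7] u=1 | in ⊤ | out ⊤ | prev 6 | push {0}
  [8] u=2 | in ⊤ | out ⊤ | ==
  [9] u=3 | in ⊤ | out ⊤ | ==
  [10] u=4 | in ⊤ | out ⊤ | ==
  [11] u=0 | in ⊤ | out ⊤ | ==

Converged values:
  [0] ⊤
  [1] ⊤
  [2] ⊤
  [3] ⊤
  [4] ⊤

no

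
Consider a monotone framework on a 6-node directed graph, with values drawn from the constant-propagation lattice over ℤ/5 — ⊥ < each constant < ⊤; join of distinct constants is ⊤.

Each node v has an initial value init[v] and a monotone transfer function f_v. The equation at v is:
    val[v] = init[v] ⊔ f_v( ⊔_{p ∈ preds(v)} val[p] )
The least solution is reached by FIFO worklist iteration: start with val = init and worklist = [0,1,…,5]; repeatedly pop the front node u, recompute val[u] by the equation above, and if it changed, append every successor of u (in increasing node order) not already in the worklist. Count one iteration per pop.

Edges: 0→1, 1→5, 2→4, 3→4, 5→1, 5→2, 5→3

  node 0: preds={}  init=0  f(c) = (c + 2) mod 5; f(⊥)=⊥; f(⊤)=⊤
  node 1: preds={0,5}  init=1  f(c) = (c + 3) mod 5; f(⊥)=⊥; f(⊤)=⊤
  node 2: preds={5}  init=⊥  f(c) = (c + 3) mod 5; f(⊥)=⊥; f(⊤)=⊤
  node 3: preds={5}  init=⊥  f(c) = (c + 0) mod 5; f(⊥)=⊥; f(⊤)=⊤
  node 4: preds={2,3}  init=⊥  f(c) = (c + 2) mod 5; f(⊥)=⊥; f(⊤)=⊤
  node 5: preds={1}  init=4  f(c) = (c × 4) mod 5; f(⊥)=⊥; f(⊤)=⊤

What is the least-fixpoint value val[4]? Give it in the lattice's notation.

Iteration log — 10 steps:
  step 1. node 0  ⊔preds=⊥  new=0  stable
  step 2. node 1  ⊔preds=⊤  new=⊤  old=1  +wl: 
  step 3. node 2  ⊔preds=4  new=2  old=⊥  +wl: 
  step 4. node 3  ⊔preds=4  new=4  old=⊥  +wl: 
  step 5. node 4  ⊔preds=⊤  new=⊤  old=⊥  +wl: 
  step 6. node 5  ⊔preds=⊤  new=⊤  old=4  +wl: 1,2,3
  step 7. node 1  ⊔preds=⊤  new=⊤  stable
  step 8. node 2  ⊔preds=⊤  new=⊤  old=2  +wl: 4
  step 9. node 3  ⊔preds=⊤  new=⊤  old=4  +wl: 
  step 10. node 4  ⊔preds=⊤  new=⊤  stable

Least fixpoint reached:
  node 0: 0
  node 1: ⊤
  node 2: ⊤
  node 3: ⊤
  node 4: ⊤
  node 5: ⊤

⊤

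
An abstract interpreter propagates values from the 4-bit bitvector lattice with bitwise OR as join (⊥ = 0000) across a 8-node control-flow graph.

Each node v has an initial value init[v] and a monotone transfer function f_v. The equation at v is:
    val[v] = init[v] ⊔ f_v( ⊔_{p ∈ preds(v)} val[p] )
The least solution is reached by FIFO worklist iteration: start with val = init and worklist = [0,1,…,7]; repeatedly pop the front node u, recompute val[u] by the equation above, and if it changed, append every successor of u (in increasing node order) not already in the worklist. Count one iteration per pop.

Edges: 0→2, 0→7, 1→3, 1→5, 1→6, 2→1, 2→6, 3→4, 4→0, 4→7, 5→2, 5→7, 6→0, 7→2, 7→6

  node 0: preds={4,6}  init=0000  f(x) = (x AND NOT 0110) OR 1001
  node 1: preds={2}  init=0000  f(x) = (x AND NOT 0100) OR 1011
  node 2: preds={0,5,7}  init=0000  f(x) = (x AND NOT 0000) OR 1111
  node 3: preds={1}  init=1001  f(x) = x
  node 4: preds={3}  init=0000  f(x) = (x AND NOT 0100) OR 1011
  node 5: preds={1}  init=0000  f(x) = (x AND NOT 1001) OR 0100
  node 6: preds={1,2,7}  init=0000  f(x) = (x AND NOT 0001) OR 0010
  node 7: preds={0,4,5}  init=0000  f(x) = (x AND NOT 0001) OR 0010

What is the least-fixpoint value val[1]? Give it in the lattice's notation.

1011

Worklist (12 pops):
  #1 pop 0: in=0000 → 1001 (was 0000); enqueue []
  #2 pop 1: in=0000 → 1011 (was 0000); enqueue []
  #3 pop 2: in=1001 → 1111 (was 0000); enqueue [1]
  #4 pop 3: in=1011 → 1011 (was 1001); enqueue []
  #5 pop 4: in=1011 → 1011 (was 0000); enqueue [0]
  #6 pop 5: in=1011 → 0110 (was 0000); enqueue [2]
  #7 pop 6: in=1111 → 1110 (was 0000); enqueue []
  #8 pop 7: in=1111 → 1110 (was 0000); enqueue [6]
  #9 pop 1: in=1111 → 1011 (no change)
  #10 pop 0: in=1111 → 1001 (no change)
  #11 pop 2: in=1111 → 1111 (no change)
  #12 pop 6: in=1111 → 1110 (no change)

Fixpoint:
  val[0] = 1001
  val[1] = 1011
  val[2] = 1111
  val[3] = 1011
  val[4] = 1011
  val[5] = 0110
  val[6] = 1110
  val[7] = 1110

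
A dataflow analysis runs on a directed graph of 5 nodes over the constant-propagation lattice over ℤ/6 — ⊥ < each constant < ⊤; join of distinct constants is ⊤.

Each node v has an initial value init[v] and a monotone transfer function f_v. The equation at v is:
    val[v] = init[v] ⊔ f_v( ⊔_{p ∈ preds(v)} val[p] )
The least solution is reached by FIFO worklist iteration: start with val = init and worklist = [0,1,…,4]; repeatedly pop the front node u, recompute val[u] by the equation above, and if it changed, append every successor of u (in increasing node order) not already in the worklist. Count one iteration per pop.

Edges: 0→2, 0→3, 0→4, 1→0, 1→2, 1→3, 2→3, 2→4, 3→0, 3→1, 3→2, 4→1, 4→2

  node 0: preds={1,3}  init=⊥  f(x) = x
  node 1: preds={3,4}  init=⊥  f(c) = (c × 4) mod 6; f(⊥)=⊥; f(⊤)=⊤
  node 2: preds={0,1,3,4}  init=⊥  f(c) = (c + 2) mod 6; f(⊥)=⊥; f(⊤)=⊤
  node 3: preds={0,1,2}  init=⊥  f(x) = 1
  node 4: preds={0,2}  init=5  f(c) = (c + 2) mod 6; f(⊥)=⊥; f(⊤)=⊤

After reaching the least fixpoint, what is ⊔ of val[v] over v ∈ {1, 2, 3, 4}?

Worklist (11 pops):
  #1 pop 0: in=⊥ → ⊥ (no change)
  #2 pop 1: in=5 → 2 (was ⊥); enqueue [0]
  #3 pop 2: in=⊤ → ⊤ (was ⊥); enqueue []
  #4 pop 3: in=⊤ → 1 (was ⊥); enqueue [1,2]
  #5 pop 4: in=⊤ → ⊤ (was 5); enqueue []
  #6 pop 0: in=⊤ → ⊤ (was ⊥); enqueue [3,4]
  #7 pop 1: in=⊤ → ⊤ (was 2); enqueue [0]
  #8 pop 2: in=⊤ → ⊤ (no change)
  #9 pop 3: in=⊤ → 1 (no change)
  #10 pop 4: in=⊤ → ⊤ (no change)
  #11 pop 0: in=⊤ → ⊤ (no change)

Fixpoint:
  val[0] = ⊤
  val[1] = ⊤
  val[2] = ⊤
  val[3] = 1
  val[4] = ⊤

⊤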